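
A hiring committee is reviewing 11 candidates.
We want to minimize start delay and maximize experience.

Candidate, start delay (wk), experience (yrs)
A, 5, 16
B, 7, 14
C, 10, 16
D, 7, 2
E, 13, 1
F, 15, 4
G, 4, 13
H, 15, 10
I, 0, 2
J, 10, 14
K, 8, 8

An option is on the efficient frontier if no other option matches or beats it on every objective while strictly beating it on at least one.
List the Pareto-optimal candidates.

A, G, I

A: not dominated.
B: dominated by A (start delay 5≤7, experience 16≥14).
C: dominated by A (start delay 5≤10, experience 16≥16).
D: dominated by A (start delay 5≤7, experience 16≥2).
E: dominated by A (start delay 5≤13, experience 16≥1).
F: dominated by A (start delay 5≤15, experience 16≥4).
G: not dominated.
H: dominated by A (start delay 5≤15, experience 16≥10).
I: not dominated (best start delay).
J: dominated by A (start delay 5≤10, experience 16≥14).
K: dominated by A (start delay 5≤8, experience 16≥8).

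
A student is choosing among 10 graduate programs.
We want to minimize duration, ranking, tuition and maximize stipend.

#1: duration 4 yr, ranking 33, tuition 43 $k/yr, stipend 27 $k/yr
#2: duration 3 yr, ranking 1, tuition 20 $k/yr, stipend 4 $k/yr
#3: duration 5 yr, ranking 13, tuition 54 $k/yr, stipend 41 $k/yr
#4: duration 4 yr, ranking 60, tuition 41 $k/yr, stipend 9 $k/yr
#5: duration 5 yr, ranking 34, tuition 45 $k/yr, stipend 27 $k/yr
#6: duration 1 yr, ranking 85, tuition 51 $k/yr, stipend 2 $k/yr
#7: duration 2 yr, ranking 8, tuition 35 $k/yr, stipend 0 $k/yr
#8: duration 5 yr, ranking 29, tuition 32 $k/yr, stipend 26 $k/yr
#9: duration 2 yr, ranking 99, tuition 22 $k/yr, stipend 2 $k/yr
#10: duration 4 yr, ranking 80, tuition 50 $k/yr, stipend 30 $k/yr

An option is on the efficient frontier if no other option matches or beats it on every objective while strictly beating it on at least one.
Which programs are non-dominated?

#1, #2, #3, #4, #6, #7, #8, #9, #10

#1: not dominated.
#2: not dominated (best ranking).
#3: not dominated (best stipend).
#4: not dominated.
#5: dominated by #1 (duration 4≤5, ranking 33≤34, tuition 43≤45, stipend 27≥27).
#6: not dominated (best duration).
#7: not dominated.
#8: not dominated.
#9: not dominated.
#10: not dominated.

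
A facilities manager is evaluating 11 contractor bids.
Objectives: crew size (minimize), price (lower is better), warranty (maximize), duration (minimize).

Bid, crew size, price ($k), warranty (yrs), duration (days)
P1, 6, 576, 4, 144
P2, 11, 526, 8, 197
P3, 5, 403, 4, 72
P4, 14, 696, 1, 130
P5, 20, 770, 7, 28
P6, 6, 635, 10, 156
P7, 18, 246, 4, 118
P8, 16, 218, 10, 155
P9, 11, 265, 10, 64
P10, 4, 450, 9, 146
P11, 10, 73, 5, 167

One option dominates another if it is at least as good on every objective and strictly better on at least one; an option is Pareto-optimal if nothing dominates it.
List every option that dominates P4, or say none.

P3: crew size 5≤14, price 403≤696, warranty 4≥1, duration 72≤130 — dominates P4.
P9: crew size 11≤14, price 265≤696, warranty 10≥1, duration 64≤130 — dominates P4.
Others (P1, P2, P5, P6, P7, P8, P10, P11) are each worse than P4 on at least one objective.

P3, P9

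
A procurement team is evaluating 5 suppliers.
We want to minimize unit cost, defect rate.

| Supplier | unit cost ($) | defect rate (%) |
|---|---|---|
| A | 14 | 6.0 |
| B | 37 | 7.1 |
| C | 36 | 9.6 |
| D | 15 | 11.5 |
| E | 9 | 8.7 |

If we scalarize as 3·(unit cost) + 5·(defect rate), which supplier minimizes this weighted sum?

E

A: 3·14 + 5·6.0 = 72.0
B: 3·37 + 5·7.1 = 146.5
C: 3·36 + 5·9.6 = 156.0
D: 3·15 + 5·11.5 = 102.5
E: 3·9 + 5·8.7 = 70.5
Lowest: E at 70.5.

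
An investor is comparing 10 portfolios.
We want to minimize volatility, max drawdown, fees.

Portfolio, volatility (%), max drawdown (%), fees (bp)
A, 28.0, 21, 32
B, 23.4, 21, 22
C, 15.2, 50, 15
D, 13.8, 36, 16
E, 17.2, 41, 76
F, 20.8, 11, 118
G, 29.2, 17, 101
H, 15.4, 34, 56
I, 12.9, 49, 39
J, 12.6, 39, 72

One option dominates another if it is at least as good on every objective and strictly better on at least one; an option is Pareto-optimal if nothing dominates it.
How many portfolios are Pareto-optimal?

8

A: dominated by B (volatility 23.4≤28.0, max drawdown 21≤21, fees 22≤32).
B: not dominated.
C: not dominated (best fees).
D: not dominated.
E: dominated by D (volatility 13.8≤17.2, max drawdown 36≤41, fees 16≤76).
F: not dominated (best max drawdown).
G: not dominated.
H: not dominated.
I: not dominated.
J: not dominated (best volatility).
Pareto-optimal: B, C, D, F, G, H, I, J → 8.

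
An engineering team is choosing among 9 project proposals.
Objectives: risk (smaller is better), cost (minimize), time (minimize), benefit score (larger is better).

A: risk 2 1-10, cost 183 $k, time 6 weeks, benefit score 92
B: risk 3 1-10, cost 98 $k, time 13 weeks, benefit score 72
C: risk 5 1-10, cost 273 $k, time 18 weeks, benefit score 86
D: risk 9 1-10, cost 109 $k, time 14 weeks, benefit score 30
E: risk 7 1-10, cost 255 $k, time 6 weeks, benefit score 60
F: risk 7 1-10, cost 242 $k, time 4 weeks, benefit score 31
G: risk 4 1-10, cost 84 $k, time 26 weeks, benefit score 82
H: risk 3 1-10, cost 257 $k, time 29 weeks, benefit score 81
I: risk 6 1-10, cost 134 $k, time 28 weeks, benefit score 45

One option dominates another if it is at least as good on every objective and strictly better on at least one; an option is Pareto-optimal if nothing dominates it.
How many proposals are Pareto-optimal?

4

A: not dominated (best risk).
B: not dominated.
C: dominated by A (risk 2≤5, cost 183≤273, time 6≤18, benefit score 92≥86).
D: dominated by B (risk 3≤9, cost 98≤109, time 13≤14, benefit score 72≥30).
E: dominated by A (risk 2≤7, cost 183≤255, time 6≤6, benefit score 92≥60).
F: not dominated (best time).
G: not dominated (best cost).
H: dominated by A (risk 2≤3, cost 183≤257, time 6≤29, benefit score 92≥81).
I: dominated by B (risk 3≤6, cost 98≤134, time 13≤28, benefit score 72≥45).
Pareto-optimal: A, B, F, G → 4.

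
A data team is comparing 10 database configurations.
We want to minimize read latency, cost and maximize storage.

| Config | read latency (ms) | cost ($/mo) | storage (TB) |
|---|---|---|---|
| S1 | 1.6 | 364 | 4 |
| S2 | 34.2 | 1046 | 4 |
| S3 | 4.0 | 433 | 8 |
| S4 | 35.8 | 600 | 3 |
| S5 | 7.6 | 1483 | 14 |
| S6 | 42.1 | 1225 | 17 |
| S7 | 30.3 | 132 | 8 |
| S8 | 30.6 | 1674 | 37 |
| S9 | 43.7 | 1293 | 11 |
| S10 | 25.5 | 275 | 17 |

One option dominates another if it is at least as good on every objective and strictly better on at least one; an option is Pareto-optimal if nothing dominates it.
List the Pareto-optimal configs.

S1: not dominated (best read latency).
S2: dominated by S1 (read latency 1.6≤34.2, cost 364≤1046, storage 4≥4).
S3: not dominated.
S4: dominated by S1 (read latency 1.6≤35.8, cost 364≤600, storage 4≥3).
S5: not dominated.
S6: dominated by S10 (read latency 25.5≤42.1, cost 275≤1225, storage 17≥17).
S7: not dominated (best cost).
S8: not dominated (best storage).
S9: dominated by S6 (read latency 42.1≤43.7, cost 1225≤1293, storage 17≥11).
S10: not dominated.

S1, S3, S5, S7, S8, S10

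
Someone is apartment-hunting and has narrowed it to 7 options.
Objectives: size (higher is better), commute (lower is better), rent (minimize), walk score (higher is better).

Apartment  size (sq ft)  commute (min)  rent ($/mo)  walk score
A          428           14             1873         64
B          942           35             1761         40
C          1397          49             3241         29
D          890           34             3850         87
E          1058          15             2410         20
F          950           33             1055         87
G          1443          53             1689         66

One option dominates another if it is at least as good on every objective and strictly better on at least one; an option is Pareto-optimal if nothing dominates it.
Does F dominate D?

F vs D: size 950≥890, commute 33≤34, rent 1055≤3850, walk score 87≥87 — F is at least as good on every objective with at least one strict improvement.

Yes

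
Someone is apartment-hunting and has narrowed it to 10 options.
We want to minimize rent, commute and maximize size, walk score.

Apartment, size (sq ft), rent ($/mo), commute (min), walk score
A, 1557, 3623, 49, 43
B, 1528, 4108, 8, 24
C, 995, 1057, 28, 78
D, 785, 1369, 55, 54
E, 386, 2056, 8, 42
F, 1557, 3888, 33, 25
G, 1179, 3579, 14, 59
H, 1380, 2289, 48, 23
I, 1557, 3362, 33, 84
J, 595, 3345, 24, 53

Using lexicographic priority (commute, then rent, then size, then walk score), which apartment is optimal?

First minimize commute: best is 8, kept {B, E}.
Then minimize rent: best is 2056, kept {E}.

E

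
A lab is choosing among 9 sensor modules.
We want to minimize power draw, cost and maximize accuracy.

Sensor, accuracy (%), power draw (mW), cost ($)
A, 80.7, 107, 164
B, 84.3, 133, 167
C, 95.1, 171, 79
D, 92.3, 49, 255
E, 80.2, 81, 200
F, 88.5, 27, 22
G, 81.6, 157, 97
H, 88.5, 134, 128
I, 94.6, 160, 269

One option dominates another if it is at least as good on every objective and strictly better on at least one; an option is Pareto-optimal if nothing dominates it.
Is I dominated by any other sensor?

A: worse on accuracy (80.7 vs 94.6).
B: worse on accuracy (84.3 vs 94.6).
C: worse on power draw (171 vs 160).
D: worse on accuracy (92.3 vs 94.6).
E: worse on accuracy (80.2 vs 94.6).
F: worse on accuracy (88.5 vs 94.6).
G: worse on accuracy (81.6 vs 94.6).
H: worse on accuracy (88.5 vs 94.6).
No option is at least as good as I on every objective and strictly better on one.

No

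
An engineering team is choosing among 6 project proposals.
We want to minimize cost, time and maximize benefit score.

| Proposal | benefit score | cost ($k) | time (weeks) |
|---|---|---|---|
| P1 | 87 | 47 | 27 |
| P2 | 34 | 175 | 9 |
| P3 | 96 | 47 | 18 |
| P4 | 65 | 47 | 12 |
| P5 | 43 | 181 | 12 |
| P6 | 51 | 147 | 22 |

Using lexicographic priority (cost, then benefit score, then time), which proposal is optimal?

First minimize cost: best is 47, kept {P1, P3, P4}.
Then maximize benefit score: best is 96, kept {P3}.

P3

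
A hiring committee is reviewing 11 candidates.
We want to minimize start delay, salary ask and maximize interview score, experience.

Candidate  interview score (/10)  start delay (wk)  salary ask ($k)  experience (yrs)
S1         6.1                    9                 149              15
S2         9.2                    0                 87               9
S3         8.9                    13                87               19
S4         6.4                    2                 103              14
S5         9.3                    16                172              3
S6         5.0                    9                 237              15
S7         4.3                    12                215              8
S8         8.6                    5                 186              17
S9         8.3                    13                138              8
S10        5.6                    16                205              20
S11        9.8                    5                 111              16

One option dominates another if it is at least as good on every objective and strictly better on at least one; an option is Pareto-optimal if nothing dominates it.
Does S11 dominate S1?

Yes

S11 vs S1: interview score 9.8≥6.1, start delay 5≤9, salary ask 111≤149, experience 16≥15 — S11 is at least as good on every objective with at least one strict improvement.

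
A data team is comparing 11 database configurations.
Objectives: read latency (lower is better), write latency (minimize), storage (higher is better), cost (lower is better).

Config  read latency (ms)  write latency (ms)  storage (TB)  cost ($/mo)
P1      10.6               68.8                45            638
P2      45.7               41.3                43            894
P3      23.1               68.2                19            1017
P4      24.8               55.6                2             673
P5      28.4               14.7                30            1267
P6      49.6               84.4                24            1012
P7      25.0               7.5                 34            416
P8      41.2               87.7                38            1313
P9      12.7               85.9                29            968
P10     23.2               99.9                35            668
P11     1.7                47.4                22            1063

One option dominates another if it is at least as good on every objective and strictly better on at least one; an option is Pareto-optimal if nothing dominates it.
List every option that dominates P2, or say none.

none

P1: worse on write latency (68.8 vs 41.3).
P3: worse on write latency (68.2 vs 41.3).
P4: worse on write latency (55.6 vs 41.3).
P5: worse on storage (30 vs 43).
P6: worse on read latency (49.6 vs 45.7).
P7: worse on storage (34 vs 43).
P8: worse on write latency (87.7 vs 41.3).
P9: worse on write latency (85.9 vs 41.3).
P10: worse on write latency (99.9 vs 41.3).
P11: worse on write latency (47.4 vs 41.3).
No option dominates P2.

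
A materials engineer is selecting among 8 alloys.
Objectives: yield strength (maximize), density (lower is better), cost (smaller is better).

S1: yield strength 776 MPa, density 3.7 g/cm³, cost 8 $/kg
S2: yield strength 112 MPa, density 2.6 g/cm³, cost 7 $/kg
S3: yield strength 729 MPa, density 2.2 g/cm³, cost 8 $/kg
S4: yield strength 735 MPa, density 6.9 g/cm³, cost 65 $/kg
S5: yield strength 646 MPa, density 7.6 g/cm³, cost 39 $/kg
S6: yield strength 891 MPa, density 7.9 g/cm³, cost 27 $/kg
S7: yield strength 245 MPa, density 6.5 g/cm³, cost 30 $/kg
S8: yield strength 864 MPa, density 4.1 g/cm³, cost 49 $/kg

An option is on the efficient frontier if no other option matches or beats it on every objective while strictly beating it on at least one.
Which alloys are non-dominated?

S1: not dominated.
S2: not dominated (best cost).
S3: not dominated (best density).
S4: dominated by S1 (yield strength 776≥735, density 3.7≤6.9, cost 8≤65).
S5: dominated by S1 (yield strength 776≥646, density 3.7≤7.6, cost 8≤39).
S6: not dominated (best yield strength).
S7: dominated by S1 (yield strength 776≥245, density 3.7≤6.5, cost 8≤30).
S8: not dominated.

S1, S2, S3, S6, S8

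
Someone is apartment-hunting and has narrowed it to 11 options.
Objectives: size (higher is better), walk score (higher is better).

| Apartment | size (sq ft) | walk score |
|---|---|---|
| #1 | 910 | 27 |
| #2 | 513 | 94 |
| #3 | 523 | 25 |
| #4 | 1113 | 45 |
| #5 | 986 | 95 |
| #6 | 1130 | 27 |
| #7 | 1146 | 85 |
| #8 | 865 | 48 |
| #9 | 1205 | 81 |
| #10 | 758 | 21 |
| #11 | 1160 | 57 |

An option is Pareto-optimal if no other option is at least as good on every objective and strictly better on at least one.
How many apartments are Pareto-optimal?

#1: dominated by #4 (size 1113≥910, walk score 45≥27).
#2: dominated by #5 (size 986≥513, walk score 95≥94).
#3: dominated by #1 (size 910≥523, walk score 27≥25).
#4: dominated by #7 (size 1146≥1113, walk score 85≥45).
#5: not dominated (best walk score).
#6: dominated by #7 (size 1146≥1130, walk score 85≥27).
#7: not dominated.
#8: dominated by #5 (size 986≥865, walk score 95≥48).
#9: not dominated (best size).
#10: dominated by #1 (size 910≥758, walk score 27≥21).
#11: dominated by #9 (size 1205≥1160, walk score 81≥57).
Pareto-optimal: #5, #7, #9 → 3.

3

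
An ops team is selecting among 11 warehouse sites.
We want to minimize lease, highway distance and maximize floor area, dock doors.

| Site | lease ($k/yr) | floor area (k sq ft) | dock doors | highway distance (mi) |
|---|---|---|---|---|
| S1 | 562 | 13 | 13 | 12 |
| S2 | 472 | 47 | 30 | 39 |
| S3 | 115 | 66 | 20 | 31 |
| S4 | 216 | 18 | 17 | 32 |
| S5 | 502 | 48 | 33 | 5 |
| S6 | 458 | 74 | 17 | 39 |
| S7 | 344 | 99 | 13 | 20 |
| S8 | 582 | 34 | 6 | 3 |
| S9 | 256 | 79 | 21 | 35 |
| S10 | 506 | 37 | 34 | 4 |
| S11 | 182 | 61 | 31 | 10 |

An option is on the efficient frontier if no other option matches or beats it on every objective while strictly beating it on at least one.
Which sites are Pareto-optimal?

S3, S5, S7, S8, S9, S10, S11

S1: dominated by S5 (lease 502≤562, floor area 48≥13, dock doors 33≥13, highway distance 5≤12).
S2: dominated by S11 (lease 182≤472, floor area 61≥47, dock doors 31≥30, highway distance 10≤39).
S3: not dominated (best lease).
S4: dominated by S3 (lease 115≤216, floor area 66≥18, dock doors 20≥17, highway distance 31≤32).
S5: not dominated.
S6: dominated by S9 (lease 256≤458, floor area 79≥74, dock doors 21≥17, highway distance 35≤39).
S7: not dominated (best floor area).
S8: not dominated (best highway distance).
S9: not dominated.
S10: not dominated (best dock doors).
S11: not dominated.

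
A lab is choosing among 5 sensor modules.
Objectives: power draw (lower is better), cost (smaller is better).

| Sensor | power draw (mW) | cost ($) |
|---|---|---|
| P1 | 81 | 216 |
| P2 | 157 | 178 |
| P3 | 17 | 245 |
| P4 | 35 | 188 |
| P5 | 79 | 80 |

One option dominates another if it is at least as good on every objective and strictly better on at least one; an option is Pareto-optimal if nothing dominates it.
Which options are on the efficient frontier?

P3, P4, P5

P1: dominated by P4 (power draw 35≤81, cost 188≤216).
P2: dominated by P5 (power draw 79≤157, cost 80≤178).
P3: not dominated (best power draw).
P4: not dominated.
P5: not dominated (best cost).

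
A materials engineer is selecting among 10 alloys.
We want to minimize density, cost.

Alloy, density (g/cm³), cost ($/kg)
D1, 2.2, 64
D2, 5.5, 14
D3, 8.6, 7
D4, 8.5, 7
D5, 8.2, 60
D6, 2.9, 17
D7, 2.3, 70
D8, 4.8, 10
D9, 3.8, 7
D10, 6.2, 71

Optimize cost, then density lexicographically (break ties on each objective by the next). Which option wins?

First minimize cost: best is 7, kept {D3, D4, D9}.
Then minimize density: best is 3.8, kept {D9}.

D9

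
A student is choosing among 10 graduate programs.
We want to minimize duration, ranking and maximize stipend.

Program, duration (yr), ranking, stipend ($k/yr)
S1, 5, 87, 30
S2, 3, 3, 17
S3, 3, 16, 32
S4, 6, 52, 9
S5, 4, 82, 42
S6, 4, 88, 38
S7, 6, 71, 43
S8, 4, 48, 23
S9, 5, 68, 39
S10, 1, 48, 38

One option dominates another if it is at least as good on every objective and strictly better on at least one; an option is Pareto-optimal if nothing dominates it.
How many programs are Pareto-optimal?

6

S1: dominated by S3 (duration 3≤5, ranking 16≤87, stipend 32≥30).
S2: not dominated (best ranking).
S3: not dominated.
S4: dominated by S2 (duration 3≤6, ranking 3≤52, stipend 17≥9).
S5: not dominated.
S6: dominated by S5 (duration 4≤4, ranking 82≤88, stipend 42≥38).
S7: not dominated (best stipend).
S8: dominated by S3 (duration 3≤4, ranking 16≤48, stipend 32≥23).
S9: not dominated.
S10: not dominated (best duration).
Pareto-optimal: S2, S3, S5, S7, S9, S10 → 6.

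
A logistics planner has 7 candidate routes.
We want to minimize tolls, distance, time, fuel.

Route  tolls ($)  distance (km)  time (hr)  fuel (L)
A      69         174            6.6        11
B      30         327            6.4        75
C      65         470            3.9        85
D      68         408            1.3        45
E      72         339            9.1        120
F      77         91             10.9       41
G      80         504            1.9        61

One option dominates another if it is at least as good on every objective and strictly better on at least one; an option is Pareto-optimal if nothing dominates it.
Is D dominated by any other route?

No

A: worse on tolls (69 vs 68).
B: worse on time (6.4 vs 1.3).
C: worse on distance (470 vs 408).
E: worse on tolls (72 vs 68).
F: worse on tolls (77 vs 68).
G: worse on tolls (80 vs 68).
No option is at least as good as D on every objective and strictly better on one.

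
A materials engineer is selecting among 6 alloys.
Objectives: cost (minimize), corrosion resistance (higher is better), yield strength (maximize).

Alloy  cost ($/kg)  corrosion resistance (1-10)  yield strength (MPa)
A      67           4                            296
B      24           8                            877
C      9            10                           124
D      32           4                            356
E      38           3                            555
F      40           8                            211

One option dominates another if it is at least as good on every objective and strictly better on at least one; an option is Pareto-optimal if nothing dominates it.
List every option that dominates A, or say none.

B, D

B: cost 24≤67, corrosion resistance 8≥4, yield strength 877≥296 — dominates A.
D: cost 32≤67, corrosion resistance 4≥4, yield strength 356≥296 — dominates A.
Others (C, E, F) are each worse than A on at least one objective.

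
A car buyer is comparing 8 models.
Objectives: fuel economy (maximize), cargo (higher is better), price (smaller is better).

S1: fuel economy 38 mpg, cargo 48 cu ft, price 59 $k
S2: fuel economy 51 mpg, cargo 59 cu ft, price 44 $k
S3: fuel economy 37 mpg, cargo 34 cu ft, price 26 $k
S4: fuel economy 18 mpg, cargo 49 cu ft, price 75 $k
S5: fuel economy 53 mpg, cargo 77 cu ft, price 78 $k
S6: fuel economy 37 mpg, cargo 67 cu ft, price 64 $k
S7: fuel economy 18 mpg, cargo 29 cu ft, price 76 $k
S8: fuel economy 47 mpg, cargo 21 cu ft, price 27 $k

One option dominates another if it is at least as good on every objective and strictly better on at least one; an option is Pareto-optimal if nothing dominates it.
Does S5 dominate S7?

No

S5 vs S7: S5 is worse on price (78 vs 76), so it does not dominate S7.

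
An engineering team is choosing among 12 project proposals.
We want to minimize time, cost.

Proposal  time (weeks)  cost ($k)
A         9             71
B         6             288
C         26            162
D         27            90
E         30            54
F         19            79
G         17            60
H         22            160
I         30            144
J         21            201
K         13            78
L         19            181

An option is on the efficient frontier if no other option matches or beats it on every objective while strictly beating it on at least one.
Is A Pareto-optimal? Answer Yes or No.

B: worse on cost (288 vs 71).
C: worse on time (26 vs 9).
D: worse on time (27 vs 9).
E: worse on time (30 vs 9).
F: worse on time (19 vs 9).
G: worse on time (17 vs 9).
H: worse on time (22 vs 9).
I: worse on time (30 vs 9).
J: worse on time (21 vs 9).
K: worse on time (13 vs 9).
L: worse on time (19 vs 9).
No option is at least as good as A on every objective and strictly better on one.

Yes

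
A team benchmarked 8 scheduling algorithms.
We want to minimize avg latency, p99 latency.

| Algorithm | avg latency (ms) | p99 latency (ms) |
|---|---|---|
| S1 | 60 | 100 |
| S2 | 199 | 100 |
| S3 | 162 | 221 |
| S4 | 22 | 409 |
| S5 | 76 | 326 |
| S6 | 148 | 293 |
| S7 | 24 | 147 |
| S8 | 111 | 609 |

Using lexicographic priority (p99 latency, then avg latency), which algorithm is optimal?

S1

First minimize p99 latency: best is 100, kept {S1, S2}.
Then minimize avg latency: best is 60, kept {S1}.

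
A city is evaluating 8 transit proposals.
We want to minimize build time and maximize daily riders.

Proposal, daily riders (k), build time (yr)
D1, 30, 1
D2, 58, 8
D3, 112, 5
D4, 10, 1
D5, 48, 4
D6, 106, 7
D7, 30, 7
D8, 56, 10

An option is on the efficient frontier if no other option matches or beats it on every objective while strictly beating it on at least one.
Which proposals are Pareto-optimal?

D1: not dominated.
D2: dominated by D3 (daily riders 112≥58, build time 5≤8).
D3: not dominated (best daily riders).
D4: dominated by D1 (daily riders 30≥10, build time 1≤1).
D5: not dominated.
D6: dominated by D3 (daily riders 112≥106, build time 5≤7).
D7: dominated by D1 (daily riders 30≥30, build time 1≤7).
D8: dominated by D2 (daily riders 58≥56, build time 8≤10).

D1, D3, D5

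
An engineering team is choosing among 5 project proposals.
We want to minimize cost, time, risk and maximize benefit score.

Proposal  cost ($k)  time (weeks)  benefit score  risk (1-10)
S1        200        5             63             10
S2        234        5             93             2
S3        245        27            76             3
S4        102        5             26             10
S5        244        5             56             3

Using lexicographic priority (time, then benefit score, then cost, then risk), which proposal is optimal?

S2

First minimize time: best is 5, kept {S1, S2, S4, S5}.
Then maximize benefit score: best is 93, kept {S2}.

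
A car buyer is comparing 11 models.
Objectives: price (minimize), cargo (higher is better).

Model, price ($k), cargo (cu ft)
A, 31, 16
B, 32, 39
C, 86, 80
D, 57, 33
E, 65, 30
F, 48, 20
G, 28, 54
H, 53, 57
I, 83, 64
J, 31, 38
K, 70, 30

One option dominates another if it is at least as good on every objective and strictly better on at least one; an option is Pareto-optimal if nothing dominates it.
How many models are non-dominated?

A: dominated by G (price 28≤31, cargo 54≥16).
B: dominated by G (price 28≤32, cargo 54≥39).
C: not dominated (best cargo).
D: dominated by B (price 32≤57, cargo 39≥33).
E: dominated by B (price 32≤65, cargo 39≥30).
F: dominated by B (price 32≤48, cargo 39≥20).
G: not dominated (best price).
H: not dominated.
I: not dominated.
J: dominated by G (price 28≤31, cargo 54≥38).
K: dominated by B (price 32≤70, cargo 39≥30).
Pareto-optimal: C, G, H, I → 4.

4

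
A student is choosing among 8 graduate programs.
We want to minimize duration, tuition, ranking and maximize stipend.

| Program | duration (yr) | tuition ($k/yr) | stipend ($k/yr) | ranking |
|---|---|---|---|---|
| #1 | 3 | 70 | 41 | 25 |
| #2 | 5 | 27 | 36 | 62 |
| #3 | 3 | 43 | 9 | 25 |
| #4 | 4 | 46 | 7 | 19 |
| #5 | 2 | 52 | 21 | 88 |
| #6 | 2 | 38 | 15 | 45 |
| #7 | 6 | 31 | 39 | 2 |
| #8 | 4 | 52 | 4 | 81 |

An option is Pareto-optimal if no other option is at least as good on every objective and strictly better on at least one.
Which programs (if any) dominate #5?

none

#1: worse on duration (3 vs 2).
#2: worse on duration (5 vs 2).
#3: worse on duration (3 vs 2).
#4: worse on duration (4 vs 2).
#6: worse on stipend (15 vs 21).
#7: worse on duration (6 vs 2).
#8: worse on duration (4 vs 2).
No option dominates #5.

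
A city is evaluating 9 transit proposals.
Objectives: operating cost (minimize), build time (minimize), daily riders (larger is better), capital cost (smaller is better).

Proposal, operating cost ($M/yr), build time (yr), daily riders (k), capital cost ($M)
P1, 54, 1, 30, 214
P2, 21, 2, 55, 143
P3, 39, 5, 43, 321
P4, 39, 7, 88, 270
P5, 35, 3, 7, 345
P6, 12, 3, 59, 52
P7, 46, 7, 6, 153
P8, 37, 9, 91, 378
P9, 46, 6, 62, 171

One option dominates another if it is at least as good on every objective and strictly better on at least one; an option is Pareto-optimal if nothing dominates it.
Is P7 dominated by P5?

P5 vs P7: P5 is worse on capital cost (345 vs 153), so it does not dominate P7.

No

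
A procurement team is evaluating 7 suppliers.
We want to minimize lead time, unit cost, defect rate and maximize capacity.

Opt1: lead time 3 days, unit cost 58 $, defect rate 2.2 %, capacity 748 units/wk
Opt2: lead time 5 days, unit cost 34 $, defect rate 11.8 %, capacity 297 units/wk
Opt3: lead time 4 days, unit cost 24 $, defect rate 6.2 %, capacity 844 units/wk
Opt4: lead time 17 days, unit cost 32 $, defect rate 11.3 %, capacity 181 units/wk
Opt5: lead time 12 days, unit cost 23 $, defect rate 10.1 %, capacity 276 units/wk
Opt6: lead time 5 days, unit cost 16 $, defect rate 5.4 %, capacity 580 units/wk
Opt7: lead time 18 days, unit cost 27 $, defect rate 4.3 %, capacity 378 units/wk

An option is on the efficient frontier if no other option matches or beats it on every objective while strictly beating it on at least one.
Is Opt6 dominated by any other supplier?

No

Opt1: worse on unit cost (58 vs 16).
Opt2: worse on unit cost (34 vs 16).
Opt3: worse on unit cost (24 vs 16).
Opt4: worse on lead time (17 vs 5).
Opt5: worse on lead time (12 vs 5).
Opt7: worse on lead time (18 vs 5).
No option is at least as good as Opt6 on every objective and strictly better on one.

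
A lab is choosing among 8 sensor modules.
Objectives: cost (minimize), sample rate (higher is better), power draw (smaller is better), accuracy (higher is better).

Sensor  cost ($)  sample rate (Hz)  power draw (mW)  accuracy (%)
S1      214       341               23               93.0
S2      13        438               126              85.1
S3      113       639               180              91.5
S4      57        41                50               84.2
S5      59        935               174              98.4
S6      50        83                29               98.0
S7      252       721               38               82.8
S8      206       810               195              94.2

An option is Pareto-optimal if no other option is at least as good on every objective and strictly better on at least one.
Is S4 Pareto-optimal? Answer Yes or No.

No

S6 vs S4: cost 50≤57, sample rate 83≥41, power draw 29≤50, accuracy 98.0≥84.2 — S6 is at least as good on every objective and strictly better on at least one, so S6 dominates S4.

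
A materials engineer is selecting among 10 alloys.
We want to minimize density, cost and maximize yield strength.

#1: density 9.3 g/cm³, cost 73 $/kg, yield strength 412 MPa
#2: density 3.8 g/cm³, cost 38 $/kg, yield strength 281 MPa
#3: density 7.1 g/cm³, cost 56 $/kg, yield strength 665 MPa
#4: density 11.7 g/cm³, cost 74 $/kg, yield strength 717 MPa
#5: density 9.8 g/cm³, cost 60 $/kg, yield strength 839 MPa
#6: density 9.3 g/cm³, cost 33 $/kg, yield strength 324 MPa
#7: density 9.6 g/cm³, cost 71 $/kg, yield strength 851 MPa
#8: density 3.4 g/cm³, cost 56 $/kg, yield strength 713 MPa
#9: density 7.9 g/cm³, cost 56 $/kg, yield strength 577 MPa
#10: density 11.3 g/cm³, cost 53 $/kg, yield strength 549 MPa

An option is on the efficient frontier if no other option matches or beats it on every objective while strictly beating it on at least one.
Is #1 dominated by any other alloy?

#3 vs #1: density 7.1≤9.3, cost 56≤73, yield strength 665≥412 — #3 is at least as good on every objective and strictly better on at least one, so #3 dominates #1.

Yes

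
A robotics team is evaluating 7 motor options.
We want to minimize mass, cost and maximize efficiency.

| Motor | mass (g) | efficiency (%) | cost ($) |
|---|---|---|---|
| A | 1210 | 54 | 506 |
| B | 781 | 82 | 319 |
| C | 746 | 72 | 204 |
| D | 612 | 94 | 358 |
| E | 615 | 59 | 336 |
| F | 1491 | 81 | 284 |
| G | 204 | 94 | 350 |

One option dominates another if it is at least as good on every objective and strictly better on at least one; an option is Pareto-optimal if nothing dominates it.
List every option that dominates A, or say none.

B, C, D, E, G

B: mass 781≤1210, efficiency 82≥54, cost 319≤506 — dominates A.
C: mass 746≤1210, efficiency 72≥54, cost 204≤506 — dominates A.
D: mass 612≤1210, efficiency 94≥54, cost 358≤506 — dominates A.
E: mass 615≤1210, efficiency 59≥54, cost 336≤506 — dominates A.
G: mass 204≤1210, efficiency 94≥54, cost 350≤506 — dominates A.
Others (F) are each worse than A on at least one objective.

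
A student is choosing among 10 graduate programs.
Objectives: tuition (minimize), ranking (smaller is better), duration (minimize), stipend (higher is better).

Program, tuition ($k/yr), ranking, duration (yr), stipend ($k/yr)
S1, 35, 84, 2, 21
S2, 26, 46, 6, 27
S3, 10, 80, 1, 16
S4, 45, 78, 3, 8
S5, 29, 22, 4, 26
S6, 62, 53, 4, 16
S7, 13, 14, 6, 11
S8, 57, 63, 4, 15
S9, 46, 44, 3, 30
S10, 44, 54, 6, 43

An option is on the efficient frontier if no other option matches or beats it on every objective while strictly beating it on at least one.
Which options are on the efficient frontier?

S1: not dominated.
S2: not dominated.
S3: not dominated (best tuition).
S4: not dominated.
S5: not dominated.
S6: dominated by S5 (tuition 29≤62, ranking 22≤53, duration 4≤4, stipend 26≥16).
S7: not dominated (best ranking).
S8: dominated by S5 (tuition 29≤57, ranking 22≤63, duration 4≤4, stipend 26≥15).
S9: not dominated.
S10: not dominated (best stipend).

S1, S2, S3, S4, S5, S7, S9, S10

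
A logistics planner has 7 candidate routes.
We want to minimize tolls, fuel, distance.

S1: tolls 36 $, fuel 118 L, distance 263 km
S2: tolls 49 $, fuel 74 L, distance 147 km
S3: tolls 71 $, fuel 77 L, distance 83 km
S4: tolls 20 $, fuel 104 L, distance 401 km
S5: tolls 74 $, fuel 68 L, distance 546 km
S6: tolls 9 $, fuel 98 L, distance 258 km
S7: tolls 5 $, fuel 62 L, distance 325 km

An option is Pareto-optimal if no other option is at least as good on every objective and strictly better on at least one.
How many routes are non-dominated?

4

S1: dominated by S6 (tolls 9≤36, fuel 98≤118, distance 258≤263).
S2: not dominated.
S3: not dominated (best distance).
S4: dominated by S6 (tolls 9≤20, fuel 98≤104, distance 258≤401).
S5: dominated by S7 (tolls 5≤74, fuel 62≤68, distance 325≤546).
S6: not dominated.
S7: not dominated (best tolls).
Pareto-optimal: S2, S3, S6, S7 → 4.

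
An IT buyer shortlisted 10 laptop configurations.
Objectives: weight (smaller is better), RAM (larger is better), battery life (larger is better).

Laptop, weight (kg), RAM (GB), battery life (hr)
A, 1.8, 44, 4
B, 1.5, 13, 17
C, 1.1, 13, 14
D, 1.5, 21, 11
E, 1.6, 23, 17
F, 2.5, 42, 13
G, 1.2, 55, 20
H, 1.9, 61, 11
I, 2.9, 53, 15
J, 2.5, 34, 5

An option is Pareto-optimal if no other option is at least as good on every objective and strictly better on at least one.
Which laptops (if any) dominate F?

G: weight 1.2≤2.5, RAM 55≥42, battery life 20≥13 — dominates F.
Others (A, B, C, D, E, H, I, J) are each worse than F on at least one objective.

G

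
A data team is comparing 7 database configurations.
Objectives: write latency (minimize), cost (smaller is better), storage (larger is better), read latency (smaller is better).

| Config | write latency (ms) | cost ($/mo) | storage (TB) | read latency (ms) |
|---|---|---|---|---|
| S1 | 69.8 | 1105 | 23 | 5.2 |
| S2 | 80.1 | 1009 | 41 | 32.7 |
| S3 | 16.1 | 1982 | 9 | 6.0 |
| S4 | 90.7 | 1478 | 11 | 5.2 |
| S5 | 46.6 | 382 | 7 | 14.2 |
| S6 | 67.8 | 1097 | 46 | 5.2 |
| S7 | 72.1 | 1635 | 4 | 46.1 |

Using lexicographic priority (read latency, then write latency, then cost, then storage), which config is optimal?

First minimize read latency: best is 5.2, kept {S1, S4, S6}.
Then minimize write latency: best is 67.8, kept {S6}.

S6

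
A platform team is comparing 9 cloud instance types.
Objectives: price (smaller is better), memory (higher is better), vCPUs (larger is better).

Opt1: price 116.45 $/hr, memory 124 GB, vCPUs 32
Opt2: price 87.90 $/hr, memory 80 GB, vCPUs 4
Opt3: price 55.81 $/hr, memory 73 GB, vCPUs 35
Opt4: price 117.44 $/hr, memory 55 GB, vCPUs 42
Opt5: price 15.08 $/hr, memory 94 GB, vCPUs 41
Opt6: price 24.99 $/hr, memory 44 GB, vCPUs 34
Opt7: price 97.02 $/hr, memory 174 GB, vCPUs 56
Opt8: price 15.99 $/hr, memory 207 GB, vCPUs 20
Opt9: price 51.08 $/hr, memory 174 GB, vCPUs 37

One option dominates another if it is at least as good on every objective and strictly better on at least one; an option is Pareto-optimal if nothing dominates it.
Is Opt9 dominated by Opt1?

Opt1 vs Opt9: Opt1 is worse on price (116.45 vs 51.08), so it does not dominate Opt9.

No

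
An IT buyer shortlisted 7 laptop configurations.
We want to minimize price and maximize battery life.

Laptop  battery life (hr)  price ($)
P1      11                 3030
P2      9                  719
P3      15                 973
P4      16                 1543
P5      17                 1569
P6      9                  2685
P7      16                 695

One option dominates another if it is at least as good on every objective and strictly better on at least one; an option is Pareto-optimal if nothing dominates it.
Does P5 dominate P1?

P5 vs P1: battery life 17≥11, price 1569≤3030 — P5 is at least as good on every objective with at least one strict improvement.

Yes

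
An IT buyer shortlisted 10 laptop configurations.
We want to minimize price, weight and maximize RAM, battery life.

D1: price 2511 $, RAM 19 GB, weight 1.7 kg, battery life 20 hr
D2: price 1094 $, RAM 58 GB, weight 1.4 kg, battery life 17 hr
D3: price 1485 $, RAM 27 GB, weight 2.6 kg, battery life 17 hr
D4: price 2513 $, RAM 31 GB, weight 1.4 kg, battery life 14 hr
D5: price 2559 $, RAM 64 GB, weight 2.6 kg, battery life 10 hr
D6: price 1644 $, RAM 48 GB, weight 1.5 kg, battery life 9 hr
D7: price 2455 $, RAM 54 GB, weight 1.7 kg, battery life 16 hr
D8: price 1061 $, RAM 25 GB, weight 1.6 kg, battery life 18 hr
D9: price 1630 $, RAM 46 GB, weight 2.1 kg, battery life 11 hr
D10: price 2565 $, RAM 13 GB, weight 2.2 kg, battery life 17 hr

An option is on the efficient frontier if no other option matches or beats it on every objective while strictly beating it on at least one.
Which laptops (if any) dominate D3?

D2

D2: price 1094≤1485, RAM 58≥27, weight 1.4≤2.6, battery life 17≥17 — dominates D3.
Others (D1, D4, D5, D6, D7, D8, D9, D10) are each worse than D3 on at least one objective.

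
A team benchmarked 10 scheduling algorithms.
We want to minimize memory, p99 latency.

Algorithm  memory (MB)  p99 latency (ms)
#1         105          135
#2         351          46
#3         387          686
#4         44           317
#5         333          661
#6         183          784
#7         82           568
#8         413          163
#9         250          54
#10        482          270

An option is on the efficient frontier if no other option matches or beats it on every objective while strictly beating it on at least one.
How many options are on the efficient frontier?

#1: not dominated.
#2: not dominated (best p99 latency).
#3: dominated by #1 (memory 105≤387, p99 latency 135≤686).
#4: not dominated (best memory).
#5: dominated by #1 (memory 105≤333, p99 latency 135≤661).
#6: dominated by #1 (memory 105≤183, p99 latency 135≤784).
#7: dominated by #4 (memory 44≤82, p99 latency 317≤568).
#8: dominated by #1 (memory 105≤413, p99 latency 135≤163).
#9: not dominated.
#10: dominated by #1 (memory 105≤482, p99 latency 135≤270).
Pareto-optimal: #1, #2, #4, #9 → 4.

4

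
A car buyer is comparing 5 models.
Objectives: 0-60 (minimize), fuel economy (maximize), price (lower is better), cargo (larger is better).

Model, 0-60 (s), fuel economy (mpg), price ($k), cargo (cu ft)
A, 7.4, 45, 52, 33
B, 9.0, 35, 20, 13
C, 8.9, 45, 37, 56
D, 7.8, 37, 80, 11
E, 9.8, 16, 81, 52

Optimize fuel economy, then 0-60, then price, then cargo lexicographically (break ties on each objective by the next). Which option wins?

A

First maximize fuel economy: best is 45, kept {A, C}.
Then minimize 0-60: best is 7.4, kept {A}.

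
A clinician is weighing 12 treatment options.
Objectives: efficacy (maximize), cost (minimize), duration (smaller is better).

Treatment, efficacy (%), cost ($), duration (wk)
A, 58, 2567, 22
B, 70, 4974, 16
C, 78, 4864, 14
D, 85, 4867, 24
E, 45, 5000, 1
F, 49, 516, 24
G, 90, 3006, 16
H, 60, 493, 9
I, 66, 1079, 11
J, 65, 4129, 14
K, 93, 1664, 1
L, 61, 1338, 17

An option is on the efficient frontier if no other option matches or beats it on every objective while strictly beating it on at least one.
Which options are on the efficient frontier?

H, I, K

A: dominated by H (efficacy 60≥58, cost 493≤2567, duration 9≤22).
B: dominated by C (efficacy 78≥70, cost 4864≤4974, duration 14≤16).
C: dominated by K (efficacy 93≥78, cost 1664≤4864, duration 1≤14).
D: dominated by G (efficacy 90≥85, cost 3006≤4867, duration 16≤24).
E: dominated by K (efficacy 93≥45, cost 1664≤5000, duration 1≤1).
F: dominated by H (efficacy 60≥49, cost 493≤516, duration 9≤24).
G: dominated by K (efficacy 93≥90, cost 1664≤3006, duration 1≤16).
H: not dominated (best cost).
I: not dominated.
J: dominated by I (efficacy 66≥65, cost 1079≤4129, duration 11≤14).
K: not dominated (best efficacy).
L: dominated by I (efficacy 66≥61, cost 1079≤1338, duration 11≤17).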